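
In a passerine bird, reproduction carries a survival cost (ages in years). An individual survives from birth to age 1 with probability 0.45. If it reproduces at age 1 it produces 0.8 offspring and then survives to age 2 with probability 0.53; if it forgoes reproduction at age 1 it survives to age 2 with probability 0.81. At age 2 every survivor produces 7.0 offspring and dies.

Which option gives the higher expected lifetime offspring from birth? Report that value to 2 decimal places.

2.55

breed at age 1: R₀ = 0.45 × (0.8 + 0.53 × 7.0) = 0.45 × 4.5100 = 2.0295
delay to age 2: R₀ = 0.45 × (0.81 × 7.0) = 0.45 × 5.6700 = 2.5515
Higher: delay to age 2 (2.5515).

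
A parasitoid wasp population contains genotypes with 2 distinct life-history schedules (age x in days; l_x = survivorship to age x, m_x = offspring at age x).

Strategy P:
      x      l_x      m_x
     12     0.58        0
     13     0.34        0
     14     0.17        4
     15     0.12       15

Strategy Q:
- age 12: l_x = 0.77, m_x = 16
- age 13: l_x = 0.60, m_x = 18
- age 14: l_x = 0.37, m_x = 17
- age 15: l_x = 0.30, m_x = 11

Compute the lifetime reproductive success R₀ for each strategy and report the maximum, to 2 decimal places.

Strategy P: R₀ = 0.58×0 + 0.34×0 + 0.17×4 + 0.12×15 = 2.4800
Strategy Q: R₀ = 0.77×16 + 0.60×18 + 0.37×17 + 0.30×11 = 32.7100
Highest R₀: strategy Q with 32.7100.

32.71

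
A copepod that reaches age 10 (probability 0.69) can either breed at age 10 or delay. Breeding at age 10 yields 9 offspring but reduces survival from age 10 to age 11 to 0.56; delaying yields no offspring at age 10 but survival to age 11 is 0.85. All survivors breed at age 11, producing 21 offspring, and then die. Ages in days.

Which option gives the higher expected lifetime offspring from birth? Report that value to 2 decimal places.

breed at age 10: R₀ = 0.69 × (9 + 0.56 × 21) = 0.69 × 20.7600 = 14.3244
delay to age 11: R₀ = 0.69 × (0.85 × 21) = 0.69 × 17.8500 = 12.3165
Higher: breed at age 10 (14.3244).

14.32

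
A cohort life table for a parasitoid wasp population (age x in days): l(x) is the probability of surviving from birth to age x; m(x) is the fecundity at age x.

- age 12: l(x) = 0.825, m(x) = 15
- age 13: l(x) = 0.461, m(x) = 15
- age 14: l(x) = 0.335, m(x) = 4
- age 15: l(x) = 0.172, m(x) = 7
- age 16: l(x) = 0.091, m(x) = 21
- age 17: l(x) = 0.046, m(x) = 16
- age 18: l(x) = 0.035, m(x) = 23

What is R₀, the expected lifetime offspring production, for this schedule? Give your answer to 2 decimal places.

25.29

R₀ = Σ l(x) m(x):
  age 12: 0.825 × 15 = 12.3750
  age 13: 0.461 × 15 = 6.9150
  age 14: 0.335 × 4 = 1.3400
  age 15: 0.172 × 7 = 1.2040
  age 16: 0.091 × 21 = 1.9110
  age 17: 0.046 × 16 = 0.7360
  age 18: 0.035 × 23 = 0.8050
R₀ = 12.3750 + 6.9150 + 1.3400 + 1.2040 + 1.9110 + 0.7360 + 0.8050 = 25.2860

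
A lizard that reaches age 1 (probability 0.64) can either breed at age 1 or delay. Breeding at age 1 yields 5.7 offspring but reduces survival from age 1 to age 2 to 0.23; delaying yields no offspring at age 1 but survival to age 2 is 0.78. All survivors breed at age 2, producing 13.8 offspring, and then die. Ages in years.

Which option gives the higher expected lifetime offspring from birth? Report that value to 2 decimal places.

6.89

breed at age 1: R₀ = 0.64 × (5.7 + 0.23 × 13.8) = 0.64 × 8.8740 = 5.6794
delay to age 2: R₀ = 0.64 × (0.78 × 13.8) = 0.64 × 10.7640 = 6.8890
Higher: delay to age 2 (6.8890).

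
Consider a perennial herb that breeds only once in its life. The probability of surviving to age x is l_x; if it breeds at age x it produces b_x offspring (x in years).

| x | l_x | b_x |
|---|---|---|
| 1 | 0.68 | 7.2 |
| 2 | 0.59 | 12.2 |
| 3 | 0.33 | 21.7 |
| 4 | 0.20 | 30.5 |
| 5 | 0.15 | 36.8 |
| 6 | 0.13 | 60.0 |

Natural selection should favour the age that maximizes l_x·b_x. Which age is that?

Expected offspring if breeding at age x = l_x × b_x:
  age 1: 0.68 × 7.2 = 4.896
  age 2: 0.59 × 12.2 = 7.198
  age 3: 0.33 × 21.7 = 7.161
  age 4: 0.20 × 30.5 = 6.100
  age 5: 0.15 × 36.8 = 5.520
  age 6: 0.13 × 60.0 = 7.800
Maximum at age 6 (7.800).

6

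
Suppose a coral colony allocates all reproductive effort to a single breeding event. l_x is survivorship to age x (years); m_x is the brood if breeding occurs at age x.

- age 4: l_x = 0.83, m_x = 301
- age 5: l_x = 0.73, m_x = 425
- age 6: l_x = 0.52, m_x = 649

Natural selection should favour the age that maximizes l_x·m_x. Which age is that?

Expected offspring if breeding at age x = l_x × m_x:
  age 4: 0.83 × 301 = 249.830
  age 5: 0.73 × 425 = 310.250
  age 6: 0.52 × 649 = 337.480
Maximum at age 6 (337.480).

6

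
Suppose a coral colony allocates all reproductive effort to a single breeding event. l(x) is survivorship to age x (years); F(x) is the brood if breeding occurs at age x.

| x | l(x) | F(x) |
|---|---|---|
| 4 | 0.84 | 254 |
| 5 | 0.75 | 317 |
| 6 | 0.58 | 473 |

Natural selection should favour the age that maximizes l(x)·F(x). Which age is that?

Expected offspring if breeding at age x = l(x) × F(x):
  age 4: 0.84 × 254 = 213.360
  age 5: 0.75 × 317 = 237.750
  age 6: 0.58 × 473 = 274.340
Maximum at age 6 (274.340).

6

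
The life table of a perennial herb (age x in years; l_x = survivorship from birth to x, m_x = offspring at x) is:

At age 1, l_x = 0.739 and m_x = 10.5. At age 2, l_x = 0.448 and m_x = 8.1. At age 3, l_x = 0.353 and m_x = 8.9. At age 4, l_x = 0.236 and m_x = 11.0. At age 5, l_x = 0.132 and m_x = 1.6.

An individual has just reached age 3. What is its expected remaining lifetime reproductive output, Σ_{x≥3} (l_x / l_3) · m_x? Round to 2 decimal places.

16.85

l_3 = 0.353. Conditional survival from age 3 to x is l_x / l_3.
  x=3: (0.353/0.353) × 8.9 = 8.9000
  x=4: (0.236/0.353) × 11.0 = 7.3541
  x=5: (0.132/0.353) × 1.6 = 0.5983
Sum = 8.9000 + 7.3541 + 0.5983 = 16.8524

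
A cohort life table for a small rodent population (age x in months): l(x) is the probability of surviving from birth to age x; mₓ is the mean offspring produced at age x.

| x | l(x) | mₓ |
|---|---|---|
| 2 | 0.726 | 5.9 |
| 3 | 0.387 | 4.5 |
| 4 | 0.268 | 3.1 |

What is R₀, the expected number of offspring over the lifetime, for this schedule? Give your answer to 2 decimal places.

R₀ = Σ l(x) mₓ:
  age 2: 0.726 × 5.9 = 4.2834
  age 3: 0.387 × 4.5 = 1.7415
  age 4: 0.268 × 3.1 = 0.8308
R₀ = 4.2834 + 1.7415 + 0.8308 = 6.8557

6.86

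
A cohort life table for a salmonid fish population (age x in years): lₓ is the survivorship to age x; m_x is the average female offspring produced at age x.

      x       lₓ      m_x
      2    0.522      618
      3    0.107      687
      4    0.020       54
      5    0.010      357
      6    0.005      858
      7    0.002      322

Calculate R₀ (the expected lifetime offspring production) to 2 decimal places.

405.69

R₀ = Σ lₓ m_x:
  age 2: 0.522 × 618 = 322.5960
  age 3: 0.107 × 687 = 73.5090
  age 4: 0.020 × 54 = 1.0800
  age 5: 0.010 × 357 = 3.5700
  age 6: 0.005 × 858 = 4.2900
  age 7: 0.002 × 322 = 0.6440
R₀ = 322.5960 + 73.5090 + 1.0800 + 3.5700 + 4.2900 + 0.6440 = 405.6890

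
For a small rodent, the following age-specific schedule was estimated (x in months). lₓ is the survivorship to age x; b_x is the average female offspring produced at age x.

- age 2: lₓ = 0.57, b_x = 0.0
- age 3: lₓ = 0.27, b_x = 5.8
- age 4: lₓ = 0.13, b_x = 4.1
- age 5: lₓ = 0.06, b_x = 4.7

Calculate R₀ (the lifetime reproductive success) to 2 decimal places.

R₀ = Σ lₓ b_x:
  age 2: 0.57 × 0.0 = 0.0000
  age 3: 0.27 × 5.8 = 1.5660
  age 4: 0.13 × 4.1 = 0.5330
  age 5: 0.06 × 4.7 = 0.2820
R₀ = 0.0000 + 1.5660 + 0.5330 + 0.2820 = 2.3810

2.38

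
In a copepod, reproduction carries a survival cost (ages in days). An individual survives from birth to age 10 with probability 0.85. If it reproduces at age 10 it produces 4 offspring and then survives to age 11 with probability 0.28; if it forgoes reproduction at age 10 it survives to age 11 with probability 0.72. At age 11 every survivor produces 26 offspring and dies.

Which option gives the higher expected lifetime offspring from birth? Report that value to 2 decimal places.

15.91

breed at age 10: R₀ = 0.85 × (4 + 0.28 × 26) = 0.85 × 11.2800 = 9.5880
delay to age 11: R₀ = 0.85 × (0.72 × 26) = 0.85 × 18.7200 = 15.9120
Higher: delay to age 11 (15.9120).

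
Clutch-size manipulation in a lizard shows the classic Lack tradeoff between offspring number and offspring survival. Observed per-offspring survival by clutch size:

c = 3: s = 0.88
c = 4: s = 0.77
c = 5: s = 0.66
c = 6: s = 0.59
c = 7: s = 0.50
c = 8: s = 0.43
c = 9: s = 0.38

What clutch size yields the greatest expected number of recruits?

Expected recruits = c × s(c):
  c=3: 3 × 0.88 = 2.640
  c=4: 4 × 0.77 = 3.080
  c=5: 5 × 0.66 = 3.300
  c=6: 6 × 0.59 = 3.540
  c=7: 7 × 0.50 = 3.500
  c=8: 8 × 0.43 = 3.440
  c=9: 9 × 0.38 = 3.420
Maximum at c = 6 (3.540 recruits).

6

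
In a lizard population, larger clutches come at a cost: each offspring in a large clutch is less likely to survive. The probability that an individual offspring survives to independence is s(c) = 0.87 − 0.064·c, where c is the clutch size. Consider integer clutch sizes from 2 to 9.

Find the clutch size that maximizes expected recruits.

7

Expected recruits = c × s(c):
  c=2: 2 × 0.742 = 1.484
  c=3: 3 × 0.678 = 2.034
  c=4: 4 × 0.614 = 2.456
  c=5: 5 × 0.550 = 2.750
  c=6: 6 × 0.486 = 2.916
  c=7: 7 × 0.422 = 2.954
  c=8: 8 × 0.358 = 2.864
  c=9: 9 × 0.294 = 2.646
Maximum at c = 7 (2.954 recruits).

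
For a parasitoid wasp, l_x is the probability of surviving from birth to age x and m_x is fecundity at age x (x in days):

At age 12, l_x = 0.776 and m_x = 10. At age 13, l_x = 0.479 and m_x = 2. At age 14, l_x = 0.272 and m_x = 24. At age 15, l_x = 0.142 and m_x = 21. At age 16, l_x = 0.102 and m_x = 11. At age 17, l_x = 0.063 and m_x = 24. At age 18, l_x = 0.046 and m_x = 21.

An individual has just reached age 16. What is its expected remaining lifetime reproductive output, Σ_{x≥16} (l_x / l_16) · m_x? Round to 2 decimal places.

35.29

l_16 = 0.102. Conditional survival from age 16 to x is l_x / l_16.
  x=16: (0.102/0.102) × 11 = 11.0000
  x=17: (0.063/0.102) × 24 = 14.8235
  x=18: (0.046/0.102) × 21 = 9.4706
Sum = 11.0000 + 14.8235 + 9.4706 = 35.2941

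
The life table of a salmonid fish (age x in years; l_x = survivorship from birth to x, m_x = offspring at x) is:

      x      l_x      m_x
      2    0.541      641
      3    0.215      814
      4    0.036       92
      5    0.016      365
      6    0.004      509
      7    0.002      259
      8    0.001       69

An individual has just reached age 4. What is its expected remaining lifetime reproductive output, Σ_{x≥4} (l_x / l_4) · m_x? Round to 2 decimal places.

l_4 = 0.036. Conditional survival from age 4 to x is l_x / l_4.
  x=4: (0.036/0.036) × 92 = 92.0000
  x=5: (0.016/0.036) × 365 = 162.2222
  x=6: (0.004/0.036) × 509 = 56.5556
  x=7: (0.002/0.036) × 259 = 14.3889
  x=8: (0.001/0.036) × 69 = 1.9167
Sum = 92.0000 + 162.2222 + 56.5556 + 14.3889 + 1.9167 = 327.0833

327.08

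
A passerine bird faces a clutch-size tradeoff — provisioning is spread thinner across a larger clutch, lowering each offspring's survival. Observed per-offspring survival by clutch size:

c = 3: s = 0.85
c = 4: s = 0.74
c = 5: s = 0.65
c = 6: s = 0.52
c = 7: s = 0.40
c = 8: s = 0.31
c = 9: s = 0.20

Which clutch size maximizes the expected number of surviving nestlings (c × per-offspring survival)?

5

Expected surviving nestlings = c × s(c):
  c=3: 3 × 0.85 = 2.550
  c=4: 4 × 0.74 = 2.960
  c=5: 5 × 0.65 = 3.250
  c=6: 6 × 0.52 = 3.120
  c=7: 7 × 0.40 = 2.800
  c=8: 8 × 0.31 = 2.480
  c=9: 9 × 0.20 = 1.800
Maximum at c = 5 (3.250 surviving nestlings).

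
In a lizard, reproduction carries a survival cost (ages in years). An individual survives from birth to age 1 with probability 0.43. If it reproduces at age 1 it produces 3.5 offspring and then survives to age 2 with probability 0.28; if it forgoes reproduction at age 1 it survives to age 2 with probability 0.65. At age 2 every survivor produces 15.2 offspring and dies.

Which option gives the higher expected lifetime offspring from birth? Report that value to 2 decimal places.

4.25

breed at age 1: R₀ = 0.43 × (3.5 + 0.28 × 15.2) = 0.43 × 7.7560 = 3.3351
delay to age 2: R₀ = 0.43 × (0.65 × 15.2) = 0.43 × 9.8800 = 4.2484
Higher: delay to age 2 (4.2484).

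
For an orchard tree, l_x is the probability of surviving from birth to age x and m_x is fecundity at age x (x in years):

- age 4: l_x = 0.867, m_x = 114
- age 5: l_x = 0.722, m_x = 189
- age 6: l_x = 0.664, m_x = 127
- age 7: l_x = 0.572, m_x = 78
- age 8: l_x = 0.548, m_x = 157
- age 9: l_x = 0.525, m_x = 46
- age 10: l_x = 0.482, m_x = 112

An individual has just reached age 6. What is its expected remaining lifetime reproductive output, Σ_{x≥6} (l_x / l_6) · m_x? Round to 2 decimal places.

l_6 = 0.664. Conditional survival from age 6 to x is l_x / l_6.
  x=6: (0.664/0.664) × 127 = 127.0000
  x=7: (0.572/0.664) × 78 = 67.1928
  x=8: (0.548/0.664) × 157 = 129.5723
  x=9: (0.525/0.664) × 46 = 36.3705
  x=10: (0.482/0.664) × 112 = 81.3012
Sum = 127.0000 + 67.1928 + 129.5723 + 36.3705 + 81.3012 = 441.4367

441.44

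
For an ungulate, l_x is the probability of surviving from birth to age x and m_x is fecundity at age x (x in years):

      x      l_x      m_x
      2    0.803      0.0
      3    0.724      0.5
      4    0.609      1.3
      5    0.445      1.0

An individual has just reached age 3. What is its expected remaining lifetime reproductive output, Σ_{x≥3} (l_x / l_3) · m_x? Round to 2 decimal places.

2.21

l_3 = 0.724. Conditional survival from age 3 to x is l_x / l_3.
  x=3: (0.724/0.724) × 0.5 = 0.5000
  x=4: (0.609/0.724) × 1.3 = 1.0935
  x=5: (0.445/0.724) × 1.0 = 0.6146
Sum = 0.5000 + 1.0935 + 0.6146 = 2.2081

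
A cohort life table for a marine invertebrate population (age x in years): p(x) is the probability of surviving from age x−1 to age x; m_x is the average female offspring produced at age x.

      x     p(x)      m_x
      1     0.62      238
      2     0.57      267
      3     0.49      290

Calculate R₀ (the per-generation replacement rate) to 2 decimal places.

292.14

Survivorship from birth: l_x = p_1·p_2·…·p_x.
  l_1 = 0.62000
  l_2 = 0.35340
  l_3 = 0.17317
R₀ = Σ l_x m_x:
  age 1: 0.62000 × 238 = 147.5600
  age 2: 0.35340 × 267 = 94.3578
  age 3: 0.17317 × 290 = 50.2193
R₀ = 147.5600 + 94.3578 + 50.2193 = 292.1371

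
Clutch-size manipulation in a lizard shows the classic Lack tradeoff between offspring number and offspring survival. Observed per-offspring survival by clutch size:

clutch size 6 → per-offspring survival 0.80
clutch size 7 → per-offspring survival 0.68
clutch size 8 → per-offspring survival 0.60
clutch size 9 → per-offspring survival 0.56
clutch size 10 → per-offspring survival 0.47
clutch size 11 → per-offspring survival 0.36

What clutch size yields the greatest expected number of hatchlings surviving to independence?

Expected hatchlings surviving to independence = c × s(c):
  c=6: 6 × 0.80 = 4.800
  c=7: 7 × 0.68 = 4.760
  c=8: 8 × 0.60 = 4.800
  c=9: 9 × 0.56 = 5.040
  c=10: 10 × 0.47 = 4.700
  c=11: 11 × 0.36 = 3.960
Maximum at c = 9 (5.040 hatchlings surviving to independence).

9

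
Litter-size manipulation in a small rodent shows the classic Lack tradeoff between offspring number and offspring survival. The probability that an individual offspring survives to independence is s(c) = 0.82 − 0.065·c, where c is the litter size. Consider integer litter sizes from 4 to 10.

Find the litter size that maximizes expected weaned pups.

Expected weaned pups = c × s(c):
  c=4: 4 × 0.560 = 2.240
  c=5: 5 × 0.495 = 2.475
  c=6: 6 × 0.430 = 2.580
  c=7: 7 × 0.365 = 2.555
  c=8: 8 × 0.300 = 2.400
  c=9: 9 × 0.235 = 2.115
  c=10: 10 × 0.170 = 1.700
Maximum at c = 6 (2.580 weaned pups).

6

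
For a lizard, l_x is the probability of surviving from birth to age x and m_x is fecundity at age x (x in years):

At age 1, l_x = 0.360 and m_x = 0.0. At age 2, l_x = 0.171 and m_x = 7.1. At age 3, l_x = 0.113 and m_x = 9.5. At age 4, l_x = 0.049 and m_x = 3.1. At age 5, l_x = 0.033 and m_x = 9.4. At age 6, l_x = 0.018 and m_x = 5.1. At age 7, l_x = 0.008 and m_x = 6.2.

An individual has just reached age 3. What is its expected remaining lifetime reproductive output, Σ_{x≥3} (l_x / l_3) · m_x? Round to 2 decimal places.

14.84

l_3 = 0.113. Conditional survival from age 3 to x is l_x / l_3.
  x=3: (0.113/0.113) × 9.5 = 9.5000
  x=4: (0.049/0.113) × 3.1 = 1.3442
  x=5: (0.033/0.113) × 9.4 = 2.7451
  x=6: (0.018/0.113) × 5.1 = 0.8124
  x=7: (0.008/0.113) × 6.2 = 0.4389
Sum = 9.5000 + 1.3442 + 2.7451 + 0.8124 + 0.4389 = 14.8407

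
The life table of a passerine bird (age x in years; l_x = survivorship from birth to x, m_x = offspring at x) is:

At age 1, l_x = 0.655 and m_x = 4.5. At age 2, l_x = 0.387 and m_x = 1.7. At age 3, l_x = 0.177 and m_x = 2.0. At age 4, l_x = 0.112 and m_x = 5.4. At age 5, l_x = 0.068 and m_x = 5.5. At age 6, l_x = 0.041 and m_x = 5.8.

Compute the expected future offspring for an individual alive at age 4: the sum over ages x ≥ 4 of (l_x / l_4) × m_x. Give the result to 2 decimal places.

l_4 = 0.112. Conditional survival from age 4 to x is l_x / l_4.
  x=4: (0.112/0.112) × 5.4 = 5.4000
  x=5: (0.068/0.112) × 5.5 = 3.3393
  x=6: (0.041/0.112) × 5.8 = 2.1232
Sum = 5.4000 + 3.3393 + 2.1232 = 10.8625

10.86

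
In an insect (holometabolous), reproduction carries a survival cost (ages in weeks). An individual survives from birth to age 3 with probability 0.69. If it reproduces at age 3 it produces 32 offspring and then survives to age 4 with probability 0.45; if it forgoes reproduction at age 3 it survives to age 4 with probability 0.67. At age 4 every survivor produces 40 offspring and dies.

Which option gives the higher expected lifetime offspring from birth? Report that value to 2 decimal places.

breed at age 3: R₀ = 0.69 × (32 + 0.45 × 40) = 0.69 × 50.0000 = 34.5000
delay to age 4: R₀ = 0.69 × (0.67 × 40) = 0.69 × 26.8000 = 18.4920
Higher: breed at age 3 (34.5000).

34.50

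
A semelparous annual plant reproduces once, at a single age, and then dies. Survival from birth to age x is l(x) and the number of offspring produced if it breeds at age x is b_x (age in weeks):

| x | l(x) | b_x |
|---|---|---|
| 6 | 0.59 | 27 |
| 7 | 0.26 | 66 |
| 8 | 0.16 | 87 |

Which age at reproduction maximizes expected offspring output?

Expected offspring if breeding at age x = l(x) × b_x:
  age 6: 0.59 × 27 = 15.930
  age 7: 0.26 × 66 = 17.160
  age 8: 0.16 × 87 = 13.920
Maximum at age 7 (17.160).

7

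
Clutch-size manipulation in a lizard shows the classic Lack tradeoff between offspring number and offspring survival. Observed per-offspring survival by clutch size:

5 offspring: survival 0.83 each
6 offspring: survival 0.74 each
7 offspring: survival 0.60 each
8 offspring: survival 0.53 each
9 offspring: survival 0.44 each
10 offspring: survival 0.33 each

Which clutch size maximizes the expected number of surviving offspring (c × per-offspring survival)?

6

Expected surviving offspring = c × s(c):
  c=5: 5 × 0.83 = 4.150
  c=6: 6 × 0.74 = 4.440
  c=7: 7 × 0.60 = 4.200
  c=8: 8 × 0.53 = 4.240
  c=9: 9 × 0.44 = 3.960
  c=10: 10 × 0.33 = 3.300
Maximum at c = 6 (4.440 surviving offspring).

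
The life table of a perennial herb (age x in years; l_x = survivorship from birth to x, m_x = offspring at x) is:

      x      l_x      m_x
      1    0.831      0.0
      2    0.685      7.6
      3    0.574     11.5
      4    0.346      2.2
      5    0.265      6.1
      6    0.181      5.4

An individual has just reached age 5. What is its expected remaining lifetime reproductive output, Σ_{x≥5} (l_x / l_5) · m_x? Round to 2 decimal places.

9.79

l_5 = 0.265. Conditional survival from age 5 to x is l_x / l_5.
  x=5: (0.265/0.265) × 6.1 = 6.1000
  x=6: (0.181/0.265) × 5.4 = 3.6883
Sum = 6.1000 + 3.6883 = 9.7883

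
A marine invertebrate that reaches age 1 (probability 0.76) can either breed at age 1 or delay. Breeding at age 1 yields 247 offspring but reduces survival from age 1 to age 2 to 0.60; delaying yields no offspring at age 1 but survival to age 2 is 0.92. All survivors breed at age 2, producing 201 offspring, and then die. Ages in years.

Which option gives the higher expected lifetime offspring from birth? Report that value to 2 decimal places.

breed at age 1: R₀ = 0.76 × (247 + 0.60 × 201) = 0.76 × 367.6000 = 279.3760
delay to age 2: R₀ = 0.76 × (0.92 × 201) = 0.76 × 184.9200 = 140.5392
Higher: breed at age 1 (279.3760).

279.38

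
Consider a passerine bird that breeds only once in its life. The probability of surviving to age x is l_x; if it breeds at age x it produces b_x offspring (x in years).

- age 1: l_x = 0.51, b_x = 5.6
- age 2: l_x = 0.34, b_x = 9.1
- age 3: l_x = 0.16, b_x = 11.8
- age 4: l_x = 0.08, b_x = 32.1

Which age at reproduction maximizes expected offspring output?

Expected offspring if breeding at age x = l_x × b_x:
  age 1: 0.51 × 5.6 = 2.856
  age 2: 0.34 × 9.1 = 3.094
  age 3: 0.16 × 11.8 = 1.888
  age 4: 0.08 × 32.1 = 2.568
Maximum at age 2 (3.094).

2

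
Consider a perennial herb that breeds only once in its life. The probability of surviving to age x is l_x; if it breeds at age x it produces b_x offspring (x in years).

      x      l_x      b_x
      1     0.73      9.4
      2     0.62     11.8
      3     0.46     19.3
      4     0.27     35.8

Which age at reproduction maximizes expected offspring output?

4

Expected offspring if breeding at age x = l_x × b_x:
  age 1: 0.73 × 9.4 = 6.862
  age 2: 0.62 × 11.8 = 7.316
  age 3: 0.46 × 19.3 = 8.878
  age 4: 0.27 × 35.8 = 9.666
Maximum at age 4 (9.666).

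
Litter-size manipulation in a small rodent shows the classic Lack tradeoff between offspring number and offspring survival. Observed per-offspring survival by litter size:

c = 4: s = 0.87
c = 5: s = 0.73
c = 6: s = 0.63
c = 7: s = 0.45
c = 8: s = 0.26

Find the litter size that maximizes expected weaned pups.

6

Expected weaned pups = c × s(c):
  c=4: 4 × 0.87 = 3.480
  c=5: 5 × 0.73 = 3.650
  c=6: 6 × 0.63 = 3.780
  c=7: 7 × 0.45 = 3.150
  c=8: 8 × 0.26 = 2.080
Maximum at c = 6 (3.780 weaned pups).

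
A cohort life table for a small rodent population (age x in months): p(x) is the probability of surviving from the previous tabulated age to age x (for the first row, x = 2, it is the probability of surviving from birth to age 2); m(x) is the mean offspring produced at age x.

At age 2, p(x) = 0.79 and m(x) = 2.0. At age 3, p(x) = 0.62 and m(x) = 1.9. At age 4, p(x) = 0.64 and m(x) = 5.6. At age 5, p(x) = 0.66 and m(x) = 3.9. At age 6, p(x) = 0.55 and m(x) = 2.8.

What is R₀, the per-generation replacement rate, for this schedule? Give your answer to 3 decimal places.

Survivorship from birth: l_x = p_2·p_3·…·p_x.
  l_2 = 0.79000
  l_3 = 0.48980
  l_4 = 0.31347
  l_5 = 0.20689
  l_6 = 0.11379
R₀ = Σ l_x m(x):
  age 2: 0.79000 × 2.0 = 1.5800
  age 3: 0.48980 × 1.9 = 0.9306
  age 4: 0.31347 × 5.6 = 1.7554
  age 5: 0.20689 × 3.9 = 0.8069
  age 6: 0.11379 × 2.8 = 0.3186
R₀ = 1.5800 + 0.9306 + 1.7554 + 0.8069 + 0.3186 = 5.3915

5.392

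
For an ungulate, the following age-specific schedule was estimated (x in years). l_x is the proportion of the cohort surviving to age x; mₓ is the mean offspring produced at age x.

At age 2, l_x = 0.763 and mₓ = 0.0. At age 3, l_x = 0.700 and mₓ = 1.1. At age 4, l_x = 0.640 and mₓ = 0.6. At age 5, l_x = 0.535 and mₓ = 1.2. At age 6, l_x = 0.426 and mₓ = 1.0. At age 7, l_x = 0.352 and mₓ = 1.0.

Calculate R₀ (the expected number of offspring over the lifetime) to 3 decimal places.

R₀ = Σ l_x mₓ:
  age 2: 0.763 × 0.0 = 0.0000
  age 3: 0.700 × 1.1 = 0.7700
  age 4: 0.640 × 0.6 = 0.3840
  age 5: 0.535 × 1.2 = 0.6420
  age 6: 0.426 × 1.0 = 0.4260
  age 7: 0.352 × 1.0 = 0.3520
R₀ = 0.0000 + 0.7700 + 0.3840 + 0.6420 + 0.4260 + 0.3520 = 2.5740

2.574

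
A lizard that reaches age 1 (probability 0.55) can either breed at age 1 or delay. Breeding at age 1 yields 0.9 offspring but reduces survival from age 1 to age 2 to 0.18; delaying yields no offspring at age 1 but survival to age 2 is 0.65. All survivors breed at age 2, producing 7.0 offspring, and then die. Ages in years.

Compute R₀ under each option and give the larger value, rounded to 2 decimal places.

breed at age 1: R₀ = 0.55 × (0.9 + 0.18 × 7.0) = 0.55 × 2.1600 = 1.1880
delay to age 2: R₀ = 0.55 × (0.65 × 7.0) = 0.55 × 4.5500 = 2.5025
Higher: delay to age 2 (2.5025).

2.50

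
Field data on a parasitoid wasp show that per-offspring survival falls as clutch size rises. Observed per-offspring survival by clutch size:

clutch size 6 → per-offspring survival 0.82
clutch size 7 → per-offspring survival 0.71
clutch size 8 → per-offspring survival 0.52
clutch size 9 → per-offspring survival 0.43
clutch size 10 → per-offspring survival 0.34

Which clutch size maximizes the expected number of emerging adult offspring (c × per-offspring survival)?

7

Expected emerging adult offspring = c × s(c):
  c=6: 6 × 0.82 = 4.920
  c=7: 7 × 0.71 = 4.970
  c=8: 8 × 0.52 = 4.160
  c=9: 9 × 0.43 = 3.870
  c=10: 10 × 0.34 = 3.400
Maximum at c = 7 (4.970 emerging adult offspring).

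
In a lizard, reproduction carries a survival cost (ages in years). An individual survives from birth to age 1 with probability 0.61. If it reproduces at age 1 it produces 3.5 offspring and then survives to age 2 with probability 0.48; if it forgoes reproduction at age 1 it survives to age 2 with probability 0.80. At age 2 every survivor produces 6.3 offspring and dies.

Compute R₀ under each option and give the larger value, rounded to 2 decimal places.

breed at age 1: R₀ = 0.61 × (3.5 + 0.48 × 6.3) = 0.61 × 6.5240 = 3.9796
delay to age 2: R₀ = 0.61 × (0.80 × 6.3) = 0.61 × 5.0400 = 3.0744
Higher: breed at age 1 (3.9796).

3.98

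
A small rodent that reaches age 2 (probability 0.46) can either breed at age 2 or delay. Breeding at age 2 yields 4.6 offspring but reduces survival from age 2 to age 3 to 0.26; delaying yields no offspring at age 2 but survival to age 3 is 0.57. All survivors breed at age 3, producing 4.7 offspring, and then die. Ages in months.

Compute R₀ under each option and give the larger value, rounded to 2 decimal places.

2.68

breed at age 2: R₀ = 0.46 × (4.6 + 0.26 × 4.7) = 0.46 × 5.8220 = 2.6781
delay to age 3: R₀ = 0.46 × (0.57 × 4.7) = 0.46 × 2.6790 = 1.2323
Higher: breed at age 2 (2.6781).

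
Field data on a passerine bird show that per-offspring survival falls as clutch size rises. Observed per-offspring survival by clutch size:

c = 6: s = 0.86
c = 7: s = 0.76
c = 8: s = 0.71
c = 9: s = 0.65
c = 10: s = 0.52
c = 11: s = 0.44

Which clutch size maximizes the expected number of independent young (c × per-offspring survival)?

9

Expected independent young = c × s(c):
  c=6: 6 × 0.86 = 5.160
  c=7: 7 × 0.76 = 5.320
  c=8: 8 × 0.71 = 5.680
  c=9: 9 × 0.65 = 5.850
  c=10: 10 × 0.52 = 5.200
  c=11: 11 × 0.44 = 4.840
Maximum at c = 9 (5.850 independent young).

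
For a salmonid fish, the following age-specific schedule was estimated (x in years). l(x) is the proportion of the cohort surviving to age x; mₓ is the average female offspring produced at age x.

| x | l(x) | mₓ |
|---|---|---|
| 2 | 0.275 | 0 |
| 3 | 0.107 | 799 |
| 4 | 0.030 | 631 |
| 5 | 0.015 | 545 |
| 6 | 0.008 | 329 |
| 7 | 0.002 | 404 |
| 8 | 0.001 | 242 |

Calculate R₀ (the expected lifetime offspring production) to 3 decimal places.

116.280

R₀ = Σ l(x) mₓ:
  age 2: 0.275 × 0 = 0.0000
  age 3: 0.107 × 799 = 85.4930
  age 4: 0.030 × 631 = 18.9300
  age 5: 0.015 × 545 = 8.1750
  age 6: 0.008 × 329 = 2.6320
  age 7: 0.002 × 404 = 0.8080
  age 8: 0.001 × 242 = 0.2420
R₀ = 0.0000 + 85.4930 + 18.9300 + 8.1750 + 2.6320 + 0.8080 + 0.2420 = 116.2800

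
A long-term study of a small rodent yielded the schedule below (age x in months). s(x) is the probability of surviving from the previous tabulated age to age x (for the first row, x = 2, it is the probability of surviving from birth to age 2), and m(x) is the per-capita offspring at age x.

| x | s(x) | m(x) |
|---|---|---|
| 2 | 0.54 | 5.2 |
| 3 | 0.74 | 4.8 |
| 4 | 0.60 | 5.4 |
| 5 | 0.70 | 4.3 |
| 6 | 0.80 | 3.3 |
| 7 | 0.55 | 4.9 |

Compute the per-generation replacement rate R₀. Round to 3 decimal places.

7.547

Survivorship from birth: l_x = s_2·s_3·…·s_x.
  l_2 = 0.54000
  l_3 = 0.39960
  l_4 = 0.23976
  l_5 = 0.16783
  l_6 = 0.13427
  l_7 = 0.07385
R₀ = Σ l_x m(x):
  age 2: 0.54000 × 5.2 = 2.8080
  age 3: 0.39960 × 4.8 = 1.9181
  age 4: 0.23976 × 5.4 = 1.2947
  age 5: 0.16783 × 4.3 = 0.7217
  age 6: 0.13427 × 3.3 = 0.4431
  age 7: 0.07385 × 4.9 = 0.3619
R₀ = 2.8080 + 1.9181 + 1.2947 + 0.7217 + 0.4431 + 0.3619 = 7.5474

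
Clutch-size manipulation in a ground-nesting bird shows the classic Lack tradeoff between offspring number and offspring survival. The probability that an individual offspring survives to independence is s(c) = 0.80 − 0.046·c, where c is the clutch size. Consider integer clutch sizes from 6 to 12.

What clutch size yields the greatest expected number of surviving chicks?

9

Expected surviving chicks = c × s(c):
  c=6: 6 × 0.524 = 3.144
  c=7: 7 × 0.478 = 3.346
  c=8: 8 × 0.432 = 3.456
  c=9: 9 × 0.386 = 3.474
  c=10: 10 × 0.340 = 3.400
  c=11: 11 × 0.294 = 3.234
  c=12: 12 × 0.248 = 2.976
Maximum at c = 9 (3.474 surviving chicks).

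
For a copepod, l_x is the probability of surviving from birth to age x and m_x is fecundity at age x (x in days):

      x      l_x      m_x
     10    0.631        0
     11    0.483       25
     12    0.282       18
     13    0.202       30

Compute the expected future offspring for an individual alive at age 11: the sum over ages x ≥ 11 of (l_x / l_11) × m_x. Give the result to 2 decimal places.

l_11 = 0.483. Conditional survival from age 11 to x is l_x / l_11.
  x=11: (0.483/0.483) × 25 = 25.0000
  x=12: (0.282/0.483) × 18 = 10.5093
  x=13: (0.202/0.483) × 30 = 12.5466
Sum = 25.0000 + 10.5093 + 12.5466 = 48.0559

48.06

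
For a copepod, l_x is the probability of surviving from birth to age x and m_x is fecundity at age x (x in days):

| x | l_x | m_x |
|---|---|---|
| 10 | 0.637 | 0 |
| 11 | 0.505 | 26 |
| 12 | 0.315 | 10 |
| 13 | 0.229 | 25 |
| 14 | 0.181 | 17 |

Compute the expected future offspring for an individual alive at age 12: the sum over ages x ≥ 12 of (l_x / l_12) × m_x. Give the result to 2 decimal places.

l_12 = 0.315. Conditional survival from age 12 to x is l_x / l_12.
  x=12: (0.315/0.315) × 10 = 10.0000
  x=13: (0.229/0.315) × 25 = 18.1746
  x=14: (0.181/0.315) × 17 = 9.7683
Sum = 10.0000 + 18.1746 + 9.7683 = 37.9429

37.94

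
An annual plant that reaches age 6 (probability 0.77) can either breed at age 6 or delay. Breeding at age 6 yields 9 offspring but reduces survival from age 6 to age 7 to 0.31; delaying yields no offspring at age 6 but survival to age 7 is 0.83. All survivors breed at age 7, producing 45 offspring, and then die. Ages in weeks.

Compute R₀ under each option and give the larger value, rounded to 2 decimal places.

breed at age 6: R₀ = 0.77 × (9 + 0.31 × 45) = 0.77 × 22.9500 = 17.6715
delay to age 7: R₀ = 0.77 × (0.83 × 45) = 0.77 × 37.3500 = 28.7595
Higher: delay to age 7 (28.7595).

28.76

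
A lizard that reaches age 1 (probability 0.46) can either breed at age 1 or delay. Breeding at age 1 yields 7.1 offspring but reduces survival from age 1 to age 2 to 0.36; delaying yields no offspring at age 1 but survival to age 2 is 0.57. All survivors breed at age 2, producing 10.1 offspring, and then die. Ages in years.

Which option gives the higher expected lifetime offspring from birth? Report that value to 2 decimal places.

breed at age 1: R₀ = 0.46 × (7.1 + 0.36 × 10.1) = 0.46 × 10.7360 = 4.9386
delay to age 2: R₀ = 0.46 × (0.57 × 10.1) = 0.46 × 5.7570 = 2.6482
Higher: breed at age 1 (4.9386).

4.94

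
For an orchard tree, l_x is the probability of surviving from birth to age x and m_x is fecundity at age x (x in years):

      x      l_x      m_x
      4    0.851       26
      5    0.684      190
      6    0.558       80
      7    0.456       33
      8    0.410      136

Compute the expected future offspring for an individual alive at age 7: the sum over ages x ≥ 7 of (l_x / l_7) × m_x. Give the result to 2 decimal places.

l_7 = 0.456. Conditional survival from age 7 to x is l_x / l_7.
  x=7: (0.456/0.456) × 33 = 33.0000
  x=8: (0.410/0.456) × 136 = 122.2807
Sum = 33.0000 + 122.2807 = 155.2807

155.28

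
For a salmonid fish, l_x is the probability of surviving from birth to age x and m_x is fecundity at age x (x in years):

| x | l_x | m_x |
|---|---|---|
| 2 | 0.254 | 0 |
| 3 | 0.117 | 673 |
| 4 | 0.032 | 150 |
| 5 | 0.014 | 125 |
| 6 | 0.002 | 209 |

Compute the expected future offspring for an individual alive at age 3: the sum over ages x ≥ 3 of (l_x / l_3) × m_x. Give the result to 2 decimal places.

l_3 = 0.117. Conditional survival from age 3 to x is l_x / l_3.
  x=3: (0.117/0.117) × 673 = 673.0000
  x=4: (0.032/0.117) × 150 = 41.0256
  x=5: (0.014/0.117) × 125 = 14.9573
  x=6: (0.002/0.117) × 209 = 3.5726
Sum = 673.0000 + 41.0256 + 14.9573 + 3.5726 = 732.5556

732.56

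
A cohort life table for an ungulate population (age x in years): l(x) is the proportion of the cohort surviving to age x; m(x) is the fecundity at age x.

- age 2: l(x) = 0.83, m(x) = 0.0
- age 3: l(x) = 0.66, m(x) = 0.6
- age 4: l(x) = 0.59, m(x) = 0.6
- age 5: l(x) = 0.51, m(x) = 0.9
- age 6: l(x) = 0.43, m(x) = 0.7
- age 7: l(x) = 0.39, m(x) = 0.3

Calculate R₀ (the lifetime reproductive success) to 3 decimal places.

R₀ = Σ l(x) m(x):
  age 2: 0.83 × 0.0 = 0.0000
  age 3: 0.66 × 0.6 = 0.3960
  age 4: 0.59 × 0.6 = 0.3540
  age 5: 0.51 × 0.9 = 0.4590
  age 6: 0.43 × 0.7 = 0.3010
  age 7: 0.39 × 0.3 = 0.1170
R₀ = 0.0000 + 0.3960 + 0.3540 + 0.4590 + 0.3010 + 0.1170 = 1.6270

1.627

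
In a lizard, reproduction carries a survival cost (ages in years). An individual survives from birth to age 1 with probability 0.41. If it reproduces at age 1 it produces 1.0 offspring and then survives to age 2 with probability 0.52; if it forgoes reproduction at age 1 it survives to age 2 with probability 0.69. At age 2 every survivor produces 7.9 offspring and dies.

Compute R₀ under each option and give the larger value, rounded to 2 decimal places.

2.23

breed at age 1: R₀ = 0.41 × (1.0 + 0.52 × 7.9) = 0.41 × 5.1080 = 2.0943
delay to age 2: R₀ = 0.41 × (0.69 × 7.9) = 0.41 × 5.4510 = 2.2349
Higher: delay to age 2 (2.2349).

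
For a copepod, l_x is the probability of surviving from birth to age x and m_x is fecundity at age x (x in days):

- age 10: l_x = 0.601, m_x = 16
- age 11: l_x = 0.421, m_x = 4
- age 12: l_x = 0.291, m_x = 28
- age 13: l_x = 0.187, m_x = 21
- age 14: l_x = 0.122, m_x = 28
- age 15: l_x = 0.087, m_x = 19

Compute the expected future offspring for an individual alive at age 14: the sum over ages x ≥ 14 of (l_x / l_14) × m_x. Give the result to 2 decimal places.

l_14 = 0.122. Conditional survival from age 14 to x is l_x / l_14.
  x=14: (0.122/0.122) × 28 = 28.0000
  x=15: (0.087/0.122) × 19 = 13.5492
Sum = 28.0000 + 13.5492 = 41.5492

41.55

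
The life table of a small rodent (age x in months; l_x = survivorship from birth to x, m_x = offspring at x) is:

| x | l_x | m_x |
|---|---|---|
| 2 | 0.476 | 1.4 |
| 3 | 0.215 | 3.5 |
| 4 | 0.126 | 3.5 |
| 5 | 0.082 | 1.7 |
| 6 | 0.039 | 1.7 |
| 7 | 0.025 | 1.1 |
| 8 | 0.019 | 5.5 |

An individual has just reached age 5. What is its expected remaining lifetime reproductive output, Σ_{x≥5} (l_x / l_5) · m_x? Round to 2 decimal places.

4.12

l_5 = 0.082. Conditional survival from age 5 to x is l_x / l_5.
  x=5: (0.082/0.082) × 1.7 = 1.7000
  x=6: (0.039/0.082) × 1.7 = 0.8085
  x=7: (0.025/0.082) × 1.1 = 0.3354
  x=8: (0.019/0.082) × 5.5 = 1.2744
Sum = 1.7000 + 0.8085 + 0.3354 + 1.2744 = 4.1183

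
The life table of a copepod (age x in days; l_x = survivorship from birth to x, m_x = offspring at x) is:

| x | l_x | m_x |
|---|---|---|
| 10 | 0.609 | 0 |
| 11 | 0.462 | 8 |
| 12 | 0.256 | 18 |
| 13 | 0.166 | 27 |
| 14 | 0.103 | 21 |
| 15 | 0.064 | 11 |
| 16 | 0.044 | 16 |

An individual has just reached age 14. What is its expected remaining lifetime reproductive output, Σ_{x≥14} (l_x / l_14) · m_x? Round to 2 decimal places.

l_14 = 0.103. Conditional survival from age 14 to x is l_x / l_14.
  x=14: (0.103/0.103) × 21 = 21.0000
  x=15: (0.064/0.103) × 11 = 6.8350
  x=16: (0.044/0.103) × 16 = 6.8350
Sum = 21.0000 + 6.8350 + 6.8350 = 34.6699

34.67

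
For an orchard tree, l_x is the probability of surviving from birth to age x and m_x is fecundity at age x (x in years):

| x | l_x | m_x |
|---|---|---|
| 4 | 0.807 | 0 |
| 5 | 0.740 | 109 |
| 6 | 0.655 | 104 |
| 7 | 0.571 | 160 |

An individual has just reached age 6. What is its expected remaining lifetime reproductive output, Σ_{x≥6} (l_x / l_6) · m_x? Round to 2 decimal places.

l_6 = 0.655. Conditional survival from age 6 to x is l_x / l_6.
  x=6: (0.655/0.655) × 104 = 104.0000
  x=7: (0.571/0.655) × 160 = 139.4809
Sum = 104.0000 + 139.4809 = 243.4809

243.48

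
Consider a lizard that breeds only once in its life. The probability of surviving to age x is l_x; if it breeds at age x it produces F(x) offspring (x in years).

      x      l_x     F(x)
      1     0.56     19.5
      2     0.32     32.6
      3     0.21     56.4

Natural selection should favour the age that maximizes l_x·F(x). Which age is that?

3

Expected offspring if breeding at age x = l_x × F(x):
  age 1: 0.56 × 19.5 = 10.920
  age 2: 0.32 × 32.6 = 10.432
  age 3: 0.21 × 56.4 = 11.844
Maximum at age 3 (11.844).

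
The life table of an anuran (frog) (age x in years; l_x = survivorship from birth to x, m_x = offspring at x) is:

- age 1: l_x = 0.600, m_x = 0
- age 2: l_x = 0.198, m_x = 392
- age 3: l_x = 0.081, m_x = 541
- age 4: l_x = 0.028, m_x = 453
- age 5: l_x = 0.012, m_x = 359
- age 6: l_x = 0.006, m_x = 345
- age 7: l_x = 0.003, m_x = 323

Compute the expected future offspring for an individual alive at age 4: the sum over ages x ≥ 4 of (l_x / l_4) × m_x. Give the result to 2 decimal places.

l_4 = 0.028. Conditional survival from age 4 to x is l_x / l_4.
  x=4: (0.028/0.028) × 453 = 453.0000
  x=5: (0.012/0.028) × 359 = 153.8571
  x=6: (0.006/0.028) × 345 = 73.9286
  x=7: (0.003/0.028) × 323 = 34.6071
Sum = 453.0000 + 153.8571 + 73.9286 + 34.6071 = 715.3929

715.39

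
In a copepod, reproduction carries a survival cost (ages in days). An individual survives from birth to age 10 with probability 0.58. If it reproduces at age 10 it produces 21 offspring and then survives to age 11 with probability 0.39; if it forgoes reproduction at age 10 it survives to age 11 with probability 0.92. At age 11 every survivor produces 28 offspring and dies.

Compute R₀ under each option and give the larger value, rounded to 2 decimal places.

breed at age 10: R₀ = 0.58 × (21 + 0.39 × 28) = 0.58 × 31.9200 = 18.5136
delay to age 11: R₀ = 0.58 × (0.92 × 28) = 0.58 × 25.7600 = 14.9408
Higher: breed at age 10 (18.5136).

18.51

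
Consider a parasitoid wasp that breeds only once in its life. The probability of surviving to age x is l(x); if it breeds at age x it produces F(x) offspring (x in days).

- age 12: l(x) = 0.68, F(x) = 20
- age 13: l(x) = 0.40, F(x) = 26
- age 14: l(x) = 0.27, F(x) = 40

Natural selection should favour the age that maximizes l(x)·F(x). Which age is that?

Expected offspring if breeding at age x = l(x) × F(x):
  age 12: 0.68 × 20 = 13.600
  age 13: 0.40 × 26 = 10.400
  age 14: 0.27 × 40 = 10.800
Maximum at age 12 (13.600).

12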